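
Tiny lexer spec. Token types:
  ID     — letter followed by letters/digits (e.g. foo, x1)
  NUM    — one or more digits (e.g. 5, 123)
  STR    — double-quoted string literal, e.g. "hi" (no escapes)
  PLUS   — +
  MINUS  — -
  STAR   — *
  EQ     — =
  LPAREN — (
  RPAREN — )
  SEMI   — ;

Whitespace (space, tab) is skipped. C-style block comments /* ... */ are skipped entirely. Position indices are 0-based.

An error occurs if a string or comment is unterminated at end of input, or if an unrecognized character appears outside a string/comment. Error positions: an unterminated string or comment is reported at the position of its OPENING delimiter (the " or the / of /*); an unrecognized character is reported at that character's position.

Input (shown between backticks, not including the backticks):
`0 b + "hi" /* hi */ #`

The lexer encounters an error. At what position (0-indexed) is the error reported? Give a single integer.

Answer: 20

Derivation:
pos=0: emit NUM '0' (now at pos=1)
pos=2: emit ID 'b' (now at pos=3)
pos=4: emit PLUS '+'
pos=6: enter STRING mode
pos=6: emit STR "hi" (now at pos=10)
pos=11: enter COMMENT mode (saw '/*')
exit COMMENT mode (now at pos=19)
pos=20: ERROR — unrecognized char '#'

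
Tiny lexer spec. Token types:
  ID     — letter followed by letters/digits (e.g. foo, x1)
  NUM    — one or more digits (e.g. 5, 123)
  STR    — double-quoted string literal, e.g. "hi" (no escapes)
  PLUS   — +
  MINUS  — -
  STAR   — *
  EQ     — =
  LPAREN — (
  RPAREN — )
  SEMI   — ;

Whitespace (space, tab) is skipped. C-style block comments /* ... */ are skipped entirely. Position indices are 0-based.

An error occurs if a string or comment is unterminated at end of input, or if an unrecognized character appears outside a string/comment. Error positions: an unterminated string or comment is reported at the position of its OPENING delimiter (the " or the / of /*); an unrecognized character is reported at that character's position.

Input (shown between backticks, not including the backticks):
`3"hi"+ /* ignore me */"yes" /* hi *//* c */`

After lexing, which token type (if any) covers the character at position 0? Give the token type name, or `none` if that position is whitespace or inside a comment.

Answer: NUM

Derivation:
pos=0: emit NUM '3' (now at pos=1)
pos=1: enter STRING mode
pos=1: emit STR "hi" (now at pos=5)
pos=5: emit PLUS '+'
pos=7: enter COMMENT mode (saw '/*')
exit COMMENT mode (now at pos=22)
pos=22: enter STRING mode
pos=22: emit STR "yes" (now at pos=27)
pos=28: enter COMMENT mode (saw '/*')
exit COMMENT mode (now at pos=36)
pos=36: enter COMMENT mode (saw '/*')
exit COMMENT mode (now at pos=43)
DONE. 4 tokens: [NUM, STR, PLUS, STR]
Position 0: char is '3' -> NUM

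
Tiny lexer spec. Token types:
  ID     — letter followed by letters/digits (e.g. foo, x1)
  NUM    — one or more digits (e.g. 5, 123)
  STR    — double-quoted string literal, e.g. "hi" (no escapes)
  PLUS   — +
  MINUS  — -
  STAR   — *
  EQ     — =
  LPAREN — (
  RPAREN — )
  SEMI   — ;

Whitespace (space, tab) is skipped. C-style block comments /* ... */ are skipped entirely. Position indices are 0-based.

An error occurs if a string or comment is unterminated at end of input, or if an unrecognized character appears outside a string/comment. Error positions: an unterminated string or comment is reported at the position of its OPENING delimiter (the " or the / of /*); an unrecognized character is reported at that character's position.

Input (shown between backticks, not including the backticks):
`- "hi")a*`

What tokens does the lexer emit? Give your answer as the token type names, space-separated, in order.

Answer: MINUS STR RPAREN ID STAR

Derivation:
pos=0: emit MINUS '-'
pos=2: enter STRING mode
pos=2: emit STR "hi" (now at pos=6)
pos=6: emit RPAREN ')'
pos=7: emit ID 'a' (now at pos=8)
pos=8: emit STAR '*'
DONE. 5 tokens: [MINUS, STR, RPAREN, ID, STAR]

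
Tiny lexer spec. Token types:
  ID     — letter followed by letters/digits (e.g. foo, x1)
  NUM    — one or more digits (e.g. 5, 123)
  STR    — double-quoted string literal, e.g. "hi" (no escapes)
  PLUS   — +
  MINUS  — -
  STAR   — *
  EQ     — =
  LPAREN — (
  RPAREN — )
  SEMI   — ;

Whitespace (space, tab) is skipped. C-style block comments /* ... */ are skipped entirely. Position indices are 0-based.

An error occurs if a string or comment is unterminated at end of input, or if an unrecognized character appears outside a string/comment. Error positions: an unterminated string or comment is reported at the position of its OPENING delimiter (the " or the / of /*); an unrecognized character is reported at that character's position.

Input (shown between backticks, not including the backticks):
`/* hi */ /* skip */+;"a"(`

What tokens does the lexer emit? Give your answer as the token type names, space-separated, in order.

Answer: PLUS SEMI STR LPAREN

Derivation:
pos=0: enter COMMENT mode (saw '/*')
exit COMMENT mode (now at pos=8)
pos=9: enter COMMENT mode (saw '/*')
exit COMMENT mode (now at pos=19)
pos=19: emit PLUS '+'
pos=20: emit SEMI ';'
pos=21: enter STRING mode
pos=21: emit STR "a" (now at pos=24)
pos=24: emit LPAREN '('
DONE. 4 tokens: [PLUS, SEMI, STR, LPAREN]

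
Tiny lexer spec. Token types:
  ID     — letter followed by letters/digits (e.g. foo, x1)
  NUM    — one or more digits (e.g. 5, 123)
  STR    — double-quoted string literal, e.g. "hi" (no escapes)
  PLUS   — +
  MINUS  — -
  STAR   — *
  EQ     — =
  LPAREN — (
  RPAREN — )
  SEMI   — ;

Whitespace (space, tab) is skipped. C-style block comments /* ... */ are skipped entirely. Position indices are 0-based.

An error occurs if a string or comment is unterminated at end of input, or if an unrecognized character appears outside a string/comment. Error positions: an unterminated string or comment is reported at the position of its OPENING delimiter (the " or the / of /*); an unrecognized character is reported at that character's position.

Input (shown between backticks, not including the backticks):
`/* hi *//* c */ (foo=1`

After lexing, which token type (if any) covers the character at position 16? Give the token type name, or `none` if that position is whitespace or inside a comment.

Answer: LPAREN

Derivation:
pos=0: enter COMMENT mode (saw '/*')
exit COMMENT mode (now at pos=8)
pos=8: enter COMMENT mode (saw '/*')
exit COMMENT mode (now at pos=15)
pos=16: emit LPAREN '('
pos=17: emit ID 'foo' (now at pos=20)
pos=20: emit EQ '='
pos=21: emit NUM '1' (now at pos=22)
DONE. 4 tokens: [LPAREN, ID, EQ, NUM]
Position 16: char is '(' -> LPAREN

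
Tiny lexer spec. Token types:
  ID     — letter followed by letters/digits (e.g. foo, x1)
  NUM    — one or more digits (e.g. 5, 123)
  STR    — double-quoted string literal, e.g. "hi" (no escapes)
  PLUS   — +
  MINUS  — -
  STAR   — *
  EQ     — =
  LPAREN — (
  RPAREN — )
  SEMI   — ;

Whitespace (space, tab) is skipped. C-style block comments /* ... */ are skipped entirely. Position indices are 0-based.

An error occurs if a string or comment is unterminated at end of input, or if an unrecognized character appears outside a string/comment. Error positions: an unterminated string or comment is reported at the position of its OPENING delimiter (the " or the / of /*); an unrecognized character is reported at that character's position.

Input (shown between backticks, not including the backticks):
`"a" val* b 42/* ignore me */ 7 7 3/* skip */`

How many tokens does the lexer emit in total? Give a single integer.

pos=0: enter STRING mode
pos=0: emit STR "a" (now at pos=3)
pos=4: emit ID 'val' (now at pos=7)
pos=7: emit STAR '*'
pos=9: emit ID 'b' (now at pos=10)
pos=11: emit NUM '42' (now at pos=13)
pos=13: enter COMMENT mode (saw '/*')
exit COMMENT mode (now at pos=28)
pos=29: emit NUM '7' (now at pos=30)
pos=31: emit NUM '7' (now at pos=32)
pos=33: emit NUM '3' (now at pos=34)
pos=34: enter COMMENT mode (saw '/*')
exit COMMENT mode (now at pos=44)
DONE. 8 tokens: [STR, ID, STAR, ID, NUM, NUM, NUM, NUM]

Answer: 8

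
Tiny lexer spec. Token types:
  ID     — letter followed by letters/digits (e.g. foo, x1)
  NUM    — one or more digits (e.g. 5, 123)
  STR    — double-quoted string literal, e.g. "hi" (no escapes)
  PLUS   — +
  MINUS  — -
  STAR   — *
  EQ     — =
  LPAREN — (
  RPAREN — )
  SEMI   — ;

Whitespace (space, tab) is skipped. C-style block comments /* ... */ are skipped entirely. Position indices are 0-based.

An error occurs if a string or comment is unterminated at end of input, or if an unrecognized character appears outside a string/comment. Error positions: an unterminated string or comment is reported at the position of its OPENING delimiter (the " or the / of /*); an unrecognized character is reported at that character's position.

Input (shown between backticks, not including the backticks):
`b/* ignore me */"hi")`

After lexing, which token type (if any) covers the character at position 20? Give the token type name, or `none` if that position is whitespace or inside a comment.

pos=0: emit ID 'b' (now at pos=1)
pos=1: enter COMMENT mode (saw '/*')
exit COMMENT mode (now at pos=16)
pos=16: enter STRING mode
pos=16: emit STR "hi" (now at pos=20)
pos=20: emit RPAREN ')'
DONE. 3 tokens: [ID, STR, RPAREN]
Position 20: char is ')' -> RPAREN

Answer: RPAREN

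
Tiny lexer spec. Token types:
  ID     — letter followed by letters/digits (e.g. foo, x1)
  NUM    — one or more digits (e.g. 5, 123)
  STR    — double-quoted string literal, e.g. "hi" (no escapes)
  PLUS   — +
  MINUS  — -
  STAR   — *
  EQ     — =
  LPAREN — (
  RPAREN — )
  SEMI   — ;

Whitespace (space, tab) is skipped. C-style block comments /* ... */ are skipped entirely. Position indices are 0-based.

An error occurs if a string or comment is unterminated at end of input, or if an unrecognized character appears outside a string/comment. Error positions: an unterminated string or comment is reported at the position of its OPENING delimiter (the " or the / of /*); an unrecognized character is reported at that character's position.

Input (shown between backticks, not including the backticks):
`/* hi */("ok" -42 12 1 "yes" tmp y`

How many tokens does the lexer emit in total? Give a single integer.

Answer: 9

Derivation:
pos=0: enter COMMENT mode (saw '/*')
exit COMMENT mode (now at pos=8)
pos=8: emit LPAREN '('
pos=9: enter STRING mode
pos=9: emit STR "ok" (now at pos=13)
pos=14: emit MINUS '-'
pos=15: emit NUM '42' (now at pos=17)
pos=18: emit NUM '12' (now at pos=20)
pos=21: emit NUM '1' (now at pos=22)
pos=23: enter STRING mode
pos=23: emit STR "yes" (now at pos=28)
pos=29: emit ID 'tmp' (now at pos=32)
pos=33: emit ID 'y' (now at pos=34)
DONE. 9 tokens: [LPAREN, STR, MINUS, NUM, NUM, NUM, STR, ID, ID]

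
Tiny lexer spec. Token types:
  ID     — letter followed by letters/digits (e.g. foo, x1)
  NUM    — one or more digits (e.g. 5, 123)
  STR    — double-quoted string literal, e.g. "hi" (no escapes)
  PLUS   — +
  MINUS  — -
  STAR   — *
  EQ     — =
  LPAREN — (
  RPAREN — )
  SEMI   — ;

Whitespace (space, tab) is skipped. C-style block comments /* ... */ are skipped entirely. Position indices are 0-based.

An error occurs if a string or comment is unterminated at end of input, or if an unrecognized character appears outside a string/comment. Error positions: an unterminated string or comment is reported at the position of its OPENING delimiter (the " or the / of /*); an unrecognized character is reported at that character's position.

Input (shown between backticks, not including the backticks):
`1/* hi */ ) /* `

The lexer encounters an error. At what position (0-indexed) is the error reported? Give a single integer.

Answer: 12

Derivation:
pos=0: emit NUM '1' (now at pos=1)
pos=1: enter COMMENT mode (saw '/*')
exit COMMENT mode (now at pos=9)
pos=10: emit RPAREN ')'
pos=12: enter COMMENT mode (saw '/*')
pos=12: ERROR — unterminated comment (reached EOF)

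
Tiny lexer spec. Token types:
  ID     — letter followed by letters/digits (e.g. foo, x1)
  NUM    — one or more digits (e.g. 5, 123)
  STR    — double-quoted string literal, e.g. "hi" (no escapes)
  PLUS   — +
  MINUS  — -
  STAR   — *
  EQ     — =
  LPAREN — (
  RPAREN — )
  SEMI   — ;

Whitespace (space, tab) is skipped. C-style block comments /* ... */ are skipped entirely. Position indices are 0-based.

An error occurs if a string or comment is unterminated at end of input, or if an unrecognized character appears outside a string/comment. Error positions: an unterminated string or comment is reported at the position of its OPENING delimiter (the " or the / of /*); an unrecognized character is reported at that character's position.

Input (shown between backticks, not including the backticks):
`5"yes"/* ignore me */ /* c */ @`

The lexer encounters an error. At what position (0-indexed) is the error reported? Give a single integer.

pos=0: emit NUM '5' (now at pos=1)
pos=1: enter STRING mode
pos=1: emit STR "yes" (now at pos=6)
pos=6: enter COMMENT mode (saw '/*')
exit COMMENT mode (now at pos=21)
pos=22: enter COMMENT mode (saw '/*')
exit COMMENT mode (now at pos=29)
pos=30: ERROR — unrecognized char '@'

Answer: 30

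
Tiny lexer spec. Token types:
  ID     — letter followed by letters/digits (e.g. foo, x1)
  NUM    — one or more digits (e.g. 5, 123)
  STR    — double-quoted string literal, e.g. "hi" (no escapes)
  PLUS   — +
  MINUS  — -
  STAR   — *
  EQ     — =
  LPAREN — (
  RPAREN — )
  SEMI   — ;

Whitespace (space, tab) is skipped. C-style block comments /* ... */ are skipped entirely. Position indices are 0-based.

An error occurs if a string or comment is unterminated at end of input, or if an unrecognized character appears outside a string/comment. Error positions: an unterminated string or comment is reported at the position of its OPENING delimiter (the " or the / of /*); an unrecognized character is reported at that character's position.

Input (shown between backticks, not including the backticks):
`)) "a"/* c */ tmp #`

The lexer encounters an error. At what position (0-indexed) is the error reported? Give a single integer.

Answer: 18

Derivation:
pos=0: emit RPAREN ')'
pos=1: emit RPAREN ')'
pos=3: enter STRING mode
pos=3: emit STR "a" (now at pos=6)
pos=6: enter COMMENT mode (saw '/*')
exit COMMENT mode (now at pos=13)
pos=14: emit ID 'tmp' (now at pos=17)
pos=18: ERROR — unrecognized char '#'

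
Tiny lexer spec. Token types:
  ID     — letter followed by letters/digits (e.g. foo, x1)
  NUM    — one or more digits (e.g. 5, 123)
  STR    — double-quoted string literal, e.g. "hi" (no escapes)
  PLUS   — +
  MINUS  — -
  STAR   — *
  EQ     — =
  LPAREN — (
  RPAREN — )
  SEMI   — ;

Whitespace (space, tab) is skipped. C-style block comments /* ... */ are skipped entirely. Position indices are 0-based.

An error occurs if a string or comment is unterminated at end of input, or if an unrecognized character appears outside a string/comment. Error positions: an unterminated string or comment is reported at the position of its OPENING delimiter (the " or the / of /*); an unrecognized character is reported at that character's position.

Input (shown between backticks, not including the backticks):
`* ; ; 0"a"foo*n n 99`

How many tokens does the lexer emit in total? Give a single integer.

Answer: 10

Derivation:
pos=0: emit STAR '*'
pos=2: emit SEMI ';'
pos=4: emit SEMI ';'
pos=6: emit NUM '0' (now at pos=7)
pos=7: enter STRING mode
pos=7: emit STR "a" (now at pos=10)
pos=10: emit ID 'foo' (now at pos=13)
pos=13: emit STAR '*'
pos=14: emit ID 'n' (now at pos=15)
pos=16: emit ID 'n' (now at pos=17)
pos=18: emit NUM '99' (now at pos=20)
DONE. 10 tokens: [STAR, SEMI, SEMI, NUM, STR, ID, STAR, ID, ID, NUM]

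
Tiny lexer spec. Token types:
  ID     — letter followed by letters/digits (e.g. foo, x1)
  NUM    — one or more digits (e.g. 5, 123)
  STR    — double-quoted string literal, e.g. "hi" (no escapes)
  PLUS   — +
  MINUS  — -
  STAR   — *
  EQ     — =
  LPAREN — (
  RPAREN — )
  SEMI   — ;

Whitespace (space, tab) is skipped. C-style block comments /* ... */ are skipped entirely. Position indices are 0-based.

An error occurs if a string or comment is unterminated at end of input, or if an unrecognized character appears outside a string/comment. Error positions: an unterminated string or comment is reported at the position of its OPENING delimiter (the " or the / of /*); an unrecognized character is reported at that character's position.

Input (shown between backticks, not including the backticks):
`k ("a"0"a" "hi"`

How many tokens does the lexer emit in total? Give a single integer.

pos=0: emit ID 'k' (now at pos=1)
pos=2: emit LPAREN '('
pos=3: enter STRING mode
pos=3: emit STR "a" (now at pos=6)
pos=6: emit NUM '0' (now at pos=7)
pos=7: enter STRING mode
pos=7: emit STR "a" (now at pos=10)
pos=11: enter STRING mode
pos=11: emit STR "hi" (now at pos=15)
DONE. 6 tokens: [ID, LPAREN, STR, NUM, STR, STR]

Answer: 6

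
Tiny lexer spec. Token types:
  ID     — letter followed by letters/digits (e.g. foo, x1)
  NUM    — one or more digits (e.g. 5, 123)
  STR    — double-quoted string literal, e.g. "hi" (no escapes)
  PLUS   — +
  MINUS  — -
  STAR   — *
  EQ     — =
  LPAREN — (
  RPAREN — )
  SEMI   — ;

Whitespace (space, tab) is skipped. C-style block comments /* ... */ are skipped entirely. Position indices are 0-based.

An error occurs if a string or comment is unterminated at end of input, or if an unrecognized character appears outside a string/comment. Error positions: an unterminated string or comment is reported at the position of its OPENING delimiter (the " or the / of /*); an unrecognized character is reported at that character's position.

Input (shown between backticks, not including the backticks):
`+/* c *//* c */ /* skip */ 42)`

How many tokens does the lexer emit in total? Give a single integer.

pos=0: emit PLUS '+'
pos=1: enter COMMENT mode (saw '/*')
exit COMMENT mode (now at pos=8)
pos=8: enter COMMENT mode (saw '/*')
exit COMMENT mode (now at pos=15)
pos=16: enter COMMENT mode (saw '/*')
exit COMMENT mode (now at pos=26)
pos=27: emit NUM '42' (now at pos=29)
pos=29: emit RPAREN ')'
DONE. 3 tokens: [PLUS, NUM, RPAREN]

Answer: 3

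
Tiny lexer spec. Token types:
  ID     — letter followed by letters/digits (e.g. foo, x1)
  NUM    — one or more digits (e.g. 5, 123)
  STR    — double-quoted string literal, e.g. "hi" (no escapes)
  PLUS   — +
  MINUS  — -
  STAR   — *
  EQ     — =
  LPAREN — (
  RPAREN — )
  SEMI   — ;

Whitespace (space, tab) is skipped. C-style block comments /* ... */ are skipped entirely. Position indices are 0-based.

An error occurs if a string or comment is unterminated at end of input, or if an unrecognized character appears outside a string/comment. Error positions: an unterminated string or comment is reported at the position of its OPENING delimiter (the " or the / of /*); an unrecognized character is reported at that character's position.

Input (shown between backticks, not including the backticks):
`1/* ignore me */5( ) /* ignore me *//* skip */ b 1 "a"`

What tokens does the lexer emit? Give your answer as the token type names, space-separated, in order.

pos=0: emit NUM '1' (now at pos=1)
pos=1: enter COMMENT mode (saw '/*')
exit COMMENT mode (now at pos=16)
pos=16: emit NUM '5' (now at pos=17)
pos=17: emit LPAREN '('
pos=19: emit RPAREN ')'
pos=21: enter COMMENT mode (saw '/*')
exit COMMENT mode (now at pos=36)
pos=36: enter COMMENT mode (saw '/*')
exit COMMENT mode (now at pos=46)
pos=47: emit ID 'b' (now at pos=48)
pos=49: emit NUM '1' (now at pos=50)
pos=51: enter STRING mode
pos=51: emit STR "a" (now at pos=54)
DONE. 7 tokens: [NUM, NUM, LPAREN, RPAREN, ID, NUM, STR]

Answer: NUM NUM LPAREN RPAREN ID NUM STR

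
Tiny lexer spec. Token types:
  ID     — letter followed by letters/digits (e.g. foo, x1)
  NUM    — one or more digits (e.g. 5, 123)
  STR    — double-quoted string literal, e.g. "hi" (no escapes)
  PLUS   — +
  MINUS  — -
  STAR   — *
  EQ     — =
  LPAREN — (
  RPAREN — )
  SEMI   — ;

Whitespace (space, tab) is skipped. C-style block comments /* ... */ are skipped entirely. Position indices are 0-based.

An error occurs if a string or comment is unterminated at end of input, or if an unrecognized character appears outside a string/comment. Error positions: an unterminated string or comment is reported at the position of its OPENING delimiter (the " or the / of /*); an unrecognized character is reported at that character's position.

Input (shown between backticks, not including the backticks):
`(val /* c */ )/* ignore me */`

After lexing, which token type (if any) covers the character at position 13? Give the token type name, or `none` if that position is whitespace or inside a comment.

Answer: RPAREN

Derivation:
pos=0: emit LPAREN '('
pos=1: emit ID 'val' (now at pos=4)
pos=5: enter COMMENT mode (saw '/*')
exit COMMENT mode (now at pos=12)
pos=13: emit RPAREN ')'
pos=14: enter COMMENT mode (saw '/*')
exit COMMENT mode (now at pos=29)
DONE. 3 tokens: [LPAREN, ID, RPAREN]
Position 13: char is ')' -> RPAREN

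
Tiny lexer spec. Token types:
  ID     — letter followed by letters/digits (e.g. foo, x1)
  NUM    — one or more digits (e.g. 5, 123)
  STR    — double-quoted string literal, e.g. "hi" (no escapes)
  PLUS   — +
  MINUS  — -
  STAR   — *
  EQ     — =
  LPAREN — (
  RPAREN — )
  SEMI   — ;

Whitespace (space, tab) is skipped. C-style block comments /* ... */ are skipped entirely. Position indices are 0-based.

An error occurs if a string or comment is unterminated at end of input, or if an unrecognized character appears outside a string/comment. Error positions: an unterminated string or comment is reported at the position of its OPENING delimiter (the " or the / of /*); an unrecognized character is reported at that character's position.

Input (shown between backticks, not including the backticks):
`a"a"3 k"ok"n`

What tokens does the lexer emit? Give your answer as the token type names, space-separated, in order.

Answer: ID STR NUM ID STR ID

Derivation:
pos=0: emit ID 'a' (now at pos=1)
pos=1: enter STRING mode
pos=1: emit STR "a" (now at pos=4)
pos=4: emit NUM '3' (now at pos=5)
pos=6: emit ID 'k' (now at pos=7)
pos=7: enter STRING mode
pos=7: emit STR "ok" (now at pos=11)
pos=11: emit ID 'n' (now at pos=12)
DONE. 6 tokens: [ID, STR, NUM, ID, STR, ID]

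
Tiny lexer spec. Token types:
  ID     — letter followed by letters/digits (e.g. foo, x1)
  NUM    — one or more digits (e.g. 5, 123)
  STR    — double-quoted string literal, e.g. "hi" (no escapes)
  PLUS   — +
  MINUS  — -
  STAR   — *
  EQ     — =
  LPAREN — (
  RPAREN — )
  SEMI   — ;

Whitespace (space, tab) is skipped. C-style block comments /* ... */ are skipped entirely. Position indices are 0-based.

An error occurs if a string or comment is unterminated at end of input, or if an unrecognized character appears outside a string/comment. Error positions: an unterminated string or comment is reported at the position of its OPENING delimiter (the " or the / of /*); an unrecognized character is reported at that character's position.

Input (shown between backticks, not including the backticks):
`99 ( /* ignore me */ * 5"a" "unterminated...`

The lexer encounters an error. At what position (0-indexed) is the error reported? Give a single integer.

Answer: 28

Derivation:
pos=0: emit NUM '99' (now at pos=2)
pos=3: emit LPAREN '('
pos=5: enter COMMENT mode (saw '/*')
exit COMMENT mode (now at pos=20)
pos=21: emit STAR '*'
pos=23: emit NUM '5' (now at pos=24)
pos=24: enter STRING mode
pos=24: emit STR "a" (now at pos=27)
pos=28: enter STRING mode
pos=28: ERROR — unterminated string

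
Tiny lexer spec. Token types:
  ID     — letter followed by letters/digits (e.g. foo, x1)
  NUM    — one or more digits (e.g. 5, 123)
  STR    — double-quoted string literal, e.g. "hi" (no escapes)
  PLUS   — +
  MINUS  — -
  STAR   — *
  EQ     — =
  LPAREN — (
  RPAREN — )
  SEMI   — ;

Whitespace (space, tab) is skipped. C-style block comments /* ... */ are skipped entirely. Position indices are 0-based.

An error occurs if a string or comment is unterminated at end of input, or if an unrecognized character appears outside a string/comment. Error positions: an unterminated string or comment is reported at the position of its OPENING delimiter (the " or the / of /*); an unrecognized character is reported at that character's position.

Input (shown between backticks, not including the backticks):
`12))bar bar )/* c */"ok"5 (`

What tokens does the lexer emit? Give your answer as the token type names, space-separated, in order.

Answer: NUM RPAREN RPAREN ID ID RPAREN STR NUM LPAREN

Derivation:
pos=0: emit NUM '12' (now at pos=2)
pos=2: emit RPAREN ')'
pos=3: emit RPAREN ')'
pos=4: emit ID 'bar' (now at pos=7)
pos=8: emit ID 'bar' (now at pos=11)
pos=12: emit RPAREN ')'
pos=13: enter COMMENT mode (saw '/*')
exit COMMENT mode (now at pos=20)
pos=20: enter STRING mode
pos=20: emit STR "ok" (now at pos=24)
pos=24: emit NUM '5' (now at pos=25)
pos=26: emit LPAREN '('
DONE. 9 tokens: [NUM, RPAREN, RPAREN, ID, ID, RPAREN, STR, NUM, LPAREN]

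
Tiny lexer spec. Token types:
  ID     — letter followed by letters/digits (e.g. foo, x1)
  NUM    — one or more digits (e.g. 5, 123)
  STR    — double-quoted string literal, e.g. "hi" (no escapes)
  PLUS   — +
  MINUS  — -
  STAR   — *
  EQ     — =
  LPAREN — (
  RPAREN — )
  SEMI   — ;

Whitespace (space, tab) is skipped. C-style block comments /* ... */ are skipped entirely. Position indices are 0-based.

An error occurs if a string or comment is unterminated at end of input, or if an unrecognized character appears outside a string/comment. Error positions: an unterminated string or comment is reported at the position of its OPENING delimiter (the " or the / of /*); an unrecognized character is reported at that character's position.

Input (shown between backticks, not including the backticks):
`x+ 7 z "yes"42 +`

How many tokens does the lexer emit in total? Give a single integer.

pos=0: emit ID 'x' (now at pos=1)
pos=1: emit PLUS '+'
pos=3: emit NUM '7' (now at pos=4)
pos=5: emit ID 'z' (now at pos=6)
pos=7: enter STRING mode
pos=7: emit STR "yes" (now at pos=12)
pos=12: emit NUM '42' (now at pos=14)
pos=15: emit PLUS '+'
DONE. 7 tokens: [ID, PLUS, NUM, ID, STR, NUM, PLUS]

Answer: 7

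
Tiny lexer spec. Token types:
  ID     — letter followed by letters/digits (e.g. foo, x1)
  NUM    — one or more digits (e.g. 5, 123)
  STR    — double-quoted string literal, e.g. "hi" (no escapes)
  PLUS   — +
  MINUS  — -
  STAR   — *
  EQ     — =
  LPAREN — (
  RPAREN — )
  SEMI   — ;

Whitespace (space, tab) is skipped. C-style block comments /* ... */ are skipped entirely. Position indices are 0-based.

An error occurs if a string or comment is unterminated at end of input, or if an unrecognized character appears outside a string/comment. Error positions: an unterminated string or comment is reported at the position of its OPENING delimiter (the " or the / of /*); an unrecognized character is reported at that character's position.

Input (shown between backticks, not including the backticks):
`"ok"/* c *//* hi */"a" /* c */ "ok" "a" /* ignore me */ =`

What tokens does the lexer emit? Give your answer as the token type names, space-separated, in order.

pos=0: enter STRING mode
pos=0: emit STR "ok" (now at pos=4)
pos=4: enter COMMENT mode (saw '/*')
exit COMMENT mode (now at pos=11)
pos=11: enter COMMENT mode (saw '/*')
exit COMMENT mode (now at pos=19)
pos=19: enter STRING mode
pos=19: emit STR "a" (now at pos=22)
pos=23: enter COMMENT mode (saw '/*')
exit COMMENT mode (now at pos=30)
pos=31: enter STRING mode
pos=31: emit STR "ok" (now at pos=35)
pos=36: enter STRING mode
pos=36: emit STR "a" (now at pos=39)
pos=40: enter COMMENT mode (saw '/*')
exit COMMENT mode (now at pos=55)
pos=56: emit EQ '='
DONE. 5 tokens: [STR, STR, STR, STR, EQ]

Answer: STR STR STR STR EQ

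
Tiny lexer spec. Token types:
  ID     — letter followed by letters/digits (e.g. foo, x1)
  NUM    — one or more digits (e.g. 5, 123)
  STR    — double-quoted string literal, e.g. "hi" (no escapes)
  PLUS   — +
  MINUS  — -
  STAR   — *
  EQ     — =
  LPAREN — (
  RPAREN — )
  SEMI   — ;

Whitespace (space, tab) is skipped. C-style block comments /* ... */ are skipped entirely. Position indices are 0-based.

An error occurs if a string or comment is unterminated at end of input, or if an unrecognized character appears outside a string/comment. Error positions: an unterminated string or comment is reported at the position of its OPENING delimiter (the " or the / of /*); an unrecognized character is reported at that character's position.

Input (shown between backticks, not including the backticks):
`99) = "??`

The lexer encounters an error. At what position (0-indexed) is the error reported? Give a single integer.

Answer: 6

Derivation:
pos=0: emit NUM '99' (now at pos=2)
pos=2: emit RPAREN ')'
pos=4: emit EQ '='
pos=6: enter STRING mode
pos=6: ERROR — unterminated string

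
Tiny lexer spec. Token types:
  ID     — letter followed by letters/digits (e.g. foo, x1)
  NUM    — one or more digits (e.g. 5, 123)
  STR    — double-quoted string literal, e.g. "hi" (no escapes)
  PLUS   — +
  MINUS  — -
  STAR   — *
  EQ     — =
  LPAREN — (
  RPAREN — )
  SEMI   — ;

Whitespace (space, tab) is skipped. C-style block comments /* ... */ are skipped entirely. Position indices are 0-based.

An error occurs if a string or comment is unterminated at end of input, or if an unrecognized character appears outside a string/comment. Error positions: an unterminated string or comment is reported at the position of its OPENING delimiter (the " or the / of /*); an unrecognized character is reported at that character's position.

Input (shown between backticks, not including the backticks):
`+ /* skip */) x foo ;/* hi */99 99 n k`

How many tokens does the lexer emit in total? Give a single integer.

pos=0: emit PLUS '+'
pos=2: enter COMMENT mode (saw '/*')
exit COMMENT mode (now at pos=12)
pos=12: emit RPAREN ')'
pos=14: emit ID 'x' (now at pos=15)
pos=16: emit ID 'foo' (now at pos=19)
pos=20: emit SEMI ';'
pos=21: enter COMMENT mode (saw '/*')
exit COMMENT mode (now at pos=29)
pos=29: emit NUM '99' (now at pos=31)
pos=32: emit NUM '99' (now at pos=34)
pos=35: emit ID 'n' (now at pos=36)
pos=37: emit ID 'k' (now at pos=38)
DONE. 9 tokens: [PLUS, RPAREN, ID, ID, SEMI, NUM, NUM, ID, ID]

Answer: 9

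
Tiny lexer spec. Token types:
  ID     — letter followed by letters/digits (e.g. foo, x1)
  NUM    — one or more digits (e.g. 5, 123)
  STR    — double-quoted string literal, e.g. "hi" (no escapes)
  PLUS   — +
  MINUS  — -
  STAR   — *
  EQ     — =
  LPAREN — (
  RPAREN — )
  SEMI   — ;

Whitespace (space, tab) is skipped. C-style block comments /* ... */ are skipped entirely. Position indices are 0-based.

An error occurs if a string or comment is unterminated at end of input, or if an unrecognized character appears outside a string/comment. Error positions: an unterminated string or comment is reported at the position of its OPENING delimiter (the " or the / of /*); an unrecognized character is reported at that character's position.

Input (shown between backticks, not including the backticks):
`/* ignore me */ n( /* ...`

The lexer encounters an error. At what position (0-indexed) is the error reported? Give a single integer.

pos=0: enter COMMENT mode (saw '/*')
exit COMMENT mode (now at pos=15)
pos=16: emit ID 'n' (now at pos=17)
pos=17: emit LPAREN '('
pos=19: enter COMMENT mode (saw '/*')
pos=19: ERROR — unterminated comment (reached EOF)

Answer: 19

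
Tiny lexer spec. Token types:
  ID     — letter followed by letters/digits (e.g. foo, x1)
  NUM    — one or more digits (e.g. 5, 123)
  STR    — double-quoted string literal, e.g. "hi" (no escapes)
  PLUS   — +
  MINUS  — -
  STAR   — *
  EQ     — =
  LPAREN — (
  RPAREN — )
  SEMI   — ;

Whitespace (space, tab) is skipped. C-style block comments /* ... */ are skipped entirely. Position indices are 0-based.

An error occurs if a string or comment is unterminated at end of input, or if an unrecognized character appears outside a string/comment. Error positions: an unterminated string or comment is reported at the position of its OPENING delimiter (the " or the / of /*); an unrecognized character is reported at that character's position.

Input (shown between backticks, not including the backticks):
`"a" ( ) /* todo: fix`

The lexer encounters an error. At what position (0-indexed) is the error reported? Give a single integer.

pos=0: enter STRING mode
pos=0: emit STR "a" (now at pos=3)
pos=4: emit LPAREN '('
pos=6: emit RPAREN ')'
pos=8: enter COMMENT mode (saw '/*')
pos=8: ERROR — unterminated comment (reached EOF)

Answer: 8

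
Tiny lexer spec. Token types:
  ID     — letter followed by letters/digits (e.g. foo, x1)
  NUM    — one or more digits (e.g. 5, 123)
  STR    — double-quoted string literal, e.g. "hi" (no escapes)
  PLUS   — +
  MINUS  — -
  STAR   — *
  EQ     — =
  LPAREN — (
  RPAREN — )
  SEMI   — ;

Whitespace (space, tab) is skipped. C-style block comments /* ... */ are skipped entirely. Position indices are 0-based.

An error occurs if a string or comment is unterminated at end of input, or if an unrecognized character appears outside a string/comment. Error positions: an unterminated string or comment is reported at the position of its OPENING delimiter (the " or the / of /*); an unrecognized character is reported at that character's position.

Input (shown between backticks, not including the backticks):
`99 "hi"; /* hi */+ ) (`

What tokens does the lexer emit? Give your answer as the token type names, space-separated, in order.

pos=0: emit NUM '99' (now at pos=2)
pos=3: enter STRING mode
pos=3: emit STR "hi" (now at pos=7)
pos=7: emit SEMI ';'
pos=9: enter COMMENT mode (saw '/*')
exit COMMENT mode (now at pos=17)
pos=17: emit PLUS '+'
pos=19: emit RPAREN ')'
pos=21: emit LPAREN '('
DONE. 6 tokens: [NUM, STR, SEMI, PLUS, RPAREN, LPAREN]

Answer: NUM STR SEMI PLUS RPAREN LPAREN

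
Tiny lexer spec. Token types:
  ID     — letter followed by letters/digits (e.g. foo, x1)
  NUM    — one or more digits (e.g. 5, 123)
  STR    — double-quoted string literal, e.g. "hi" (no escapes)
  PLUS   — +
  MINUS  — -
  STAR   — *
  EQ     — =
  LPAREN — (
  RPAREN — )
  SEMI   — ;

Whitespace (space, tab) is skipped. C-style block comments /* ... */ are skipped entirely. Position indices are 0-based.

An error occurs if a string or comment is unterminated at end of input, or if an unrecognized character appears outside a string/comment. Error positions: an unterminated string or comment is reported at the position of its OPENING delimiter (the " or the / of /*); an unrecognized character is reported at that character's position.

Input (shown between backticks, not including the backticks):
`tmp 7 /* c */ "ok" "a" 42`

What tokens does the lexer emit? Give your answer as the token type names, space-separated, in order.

Answer: ID NUM STR STR NUM

Derivation:
pos=0: emit ID 'tmp' (now at pos=3)
pos=4: emit NUM '7' (now at pos=5)
pos=6: enter COMMENT mode (saw '/*')
exit COMMENT mode (now at pos=13)
pos=14: enter STRING mode
pos=14: emit STR "ok" (now at pos=18)
pos=19: enter STRING mode
pos=19: emit STR "a" (now at pos=22)
pos=23: emit NUM '42' (now at pos=25)
DONE. 5 tokens: [ID, NUM, STR, STR, NUM]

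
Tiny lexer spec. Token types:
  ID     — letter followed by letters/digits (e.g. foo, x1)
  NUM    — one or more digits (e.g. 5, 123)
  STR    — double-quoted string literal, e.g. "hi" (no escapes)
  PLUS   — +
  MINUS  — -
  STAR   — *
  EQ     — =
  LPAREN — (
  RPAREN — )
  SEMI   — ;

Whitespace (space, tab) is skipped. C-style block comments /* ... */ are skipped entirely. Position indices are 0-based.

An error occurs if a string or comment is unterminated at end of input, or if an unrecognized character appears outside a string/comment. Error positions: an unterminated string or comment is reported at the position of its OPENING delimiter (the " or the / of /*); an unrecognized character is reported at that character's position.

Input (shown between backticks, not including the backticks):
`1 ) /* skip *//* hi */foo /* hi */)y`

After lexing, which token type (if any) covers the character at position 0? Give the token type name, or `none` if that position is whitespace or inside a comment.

pos=0: emit NUM '1' (now at pos=1)
pos=2: emit RPAREN ')'
pos=4: enter COMMENT mode (saw '/*')
exit COMMENT mode (now at pos=14)
pos=14: enter COMMENT mode (saw '/*')
exit COMMENT mode (now at pos=22)
pos=22: emit ID 'foo' (now at pos=25)
pos=26: enter COMMENT mode (saw '/*')
exit COMMENT mode (now at pos=34)
pos=34: emit RPAREN ')'
pos=35: emit ID 'y' (now at pos=36)
DONE. 5 tokens: [NUM, RPAREN, ID, RPAREN, ID]
Position 0: char is '1' -> NUM

Answer: NUM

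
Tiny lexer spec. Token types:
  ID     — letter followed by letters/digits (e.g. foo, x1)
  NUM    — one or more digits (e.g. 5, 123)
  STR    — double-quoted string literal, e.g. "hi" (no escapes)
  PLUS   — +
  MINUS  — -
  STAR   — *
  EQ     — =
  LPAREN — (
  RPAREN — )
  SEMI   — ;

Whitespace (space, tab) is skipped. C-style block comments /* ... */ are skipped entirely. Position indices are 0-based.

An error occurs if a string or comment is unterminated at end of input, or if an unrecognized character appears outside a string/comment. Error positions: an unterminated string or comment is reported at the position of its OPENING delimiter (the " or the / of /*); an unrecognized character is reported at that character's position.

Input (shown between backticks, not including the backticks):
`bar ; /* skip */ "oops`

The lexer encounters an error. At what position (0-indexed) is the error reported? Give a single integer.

Answer: 17

Derivation:
pos=0: emit ID 'bar' (now at pos=3)
pos=4: emit SEMI ';'
pos=6: enter COMMENT mode (saw '/*')
exit COMMENT mode (now at pos=16)
pos=17: enter STRING mode
pos=17: ERROR — unterminated string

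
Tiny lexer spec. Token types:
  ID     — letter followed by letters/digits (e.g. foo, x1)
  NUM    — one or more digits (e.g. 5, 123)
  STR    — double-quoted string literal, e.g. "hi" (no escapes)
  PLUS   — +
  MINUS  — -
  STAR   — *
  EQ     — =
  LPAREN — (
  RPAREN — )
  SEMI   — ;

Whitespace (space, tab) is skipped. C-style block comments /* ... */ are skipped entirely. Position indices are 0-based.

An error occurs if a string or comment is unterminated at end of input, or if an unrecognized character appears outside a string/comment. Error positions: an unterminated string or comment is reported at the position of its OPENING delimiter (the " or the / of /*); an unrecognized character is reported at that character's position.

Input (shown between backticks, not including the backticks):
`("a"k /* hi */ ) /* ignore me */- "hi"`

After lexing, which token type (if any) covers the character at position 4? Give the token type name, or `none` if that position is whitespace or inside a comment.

Answer: ID

Derivation:
pos=0: emit LPAREN '('
pos=1: enter STRING mode
pos=1: emit STR "a" (now at pos=4)
pos=4: emit ID 'k' (now at pos=5)
pos=6: enter COMMENT mode (saw '/*')
exit COMMENT mode (now at pos=14)
pos=15: emit RPAREN ')'
pos=17: enter COMMENT mode (saw '/*')
exit COMMENT mode (now at pos=32)
pos=32: emit MINUS '-'
pos=34: enter STRING mode
pos=34: emit STR "hi" (now at pos=38)
DONE. 6 tokens: [LPAREN, STR, ID, RPAREN, MINUS, STR]
Position 4: char is 'k' -> ID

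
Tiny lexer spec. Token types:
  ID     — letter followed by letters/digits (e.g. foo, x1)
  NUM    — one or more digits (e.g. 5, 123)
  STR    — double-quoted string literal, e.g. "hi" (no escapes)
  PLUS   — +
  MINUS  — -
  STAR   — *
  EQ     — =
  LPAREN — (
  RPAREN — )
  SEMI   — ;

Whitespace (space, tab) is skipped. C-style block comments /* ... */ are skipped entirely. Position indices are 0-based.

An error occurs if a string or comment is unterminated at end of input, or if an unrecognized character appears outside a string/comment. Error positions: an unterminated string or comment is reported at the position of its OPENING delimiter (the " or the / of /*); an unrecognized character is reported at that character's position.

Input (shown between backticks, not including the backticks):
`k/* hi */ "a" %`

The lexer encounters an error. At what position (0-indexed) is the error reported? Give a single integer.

Answer: 14

Derivation:
pos=0: emit ID 'k' (now at pos=1)
pos=1: enter COMMENT mode (saw '/*')
exit COMMENT mode (now at pos=9)
pos=10: enter STRING mode
pos=10: emit STR "a" (now at pos=13)
pos=14: ERROR — unrecognized char '%'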